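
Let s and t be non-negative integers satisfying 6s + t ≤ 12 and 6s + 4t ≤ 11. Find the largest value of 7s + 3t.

(s,t)=(1,1) is feasible, giving 10.
(s,t)=(1,0) is feasible, giving 7.
The best lattice point is (1,1), giving 10.

10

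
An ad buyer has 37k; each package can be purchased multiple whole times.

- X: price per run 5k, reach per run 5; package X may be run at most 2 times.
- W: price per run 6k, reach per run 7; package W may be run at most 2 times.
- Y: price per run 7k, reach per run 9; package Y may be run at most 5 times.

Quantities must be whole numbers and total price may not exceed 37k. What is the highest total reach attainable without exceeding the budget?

45

5×Y: price 35 ≤ 37, reach 5·9 = 45.
2×X, 1×W, and 3×Y: price 37 ≤ 37, reach 2·5 + 1·7 + 3·9 = 44.
Best is 45.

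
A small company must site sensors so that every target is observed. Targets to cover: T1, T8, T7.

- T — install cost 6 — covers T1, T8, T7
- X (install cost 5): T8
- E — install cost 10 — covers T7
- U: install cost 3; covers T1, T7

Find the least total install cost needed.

6

The greedy cost-per-new-target heuristic would pick U and X for 8, but a cheaper cover exists.
T alone covers T1, T8, T7 — every target.
Total install cost: 6.
No cover costs less than 6.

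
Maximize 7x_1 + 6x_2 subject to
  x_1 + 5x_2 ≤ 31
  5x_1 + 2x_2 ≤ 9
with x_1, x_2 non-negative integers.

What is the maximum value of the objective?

24

Relaxing integrality, the LP optimum is 27.00 at (x_1,x_2) = (0, 4.5), which is not an integer point.
(x_1,x_2)=(0,4): 1·0+5·4=20≤31, 5·0+2·4=8≤9, objective 24.
(x_1,x_2)=(0,3): 1·0+5·3=15≤31, 5·0+2·3=6≤9, objective 18.
Maximum is 24 at (x_1,x_2)=(0,4).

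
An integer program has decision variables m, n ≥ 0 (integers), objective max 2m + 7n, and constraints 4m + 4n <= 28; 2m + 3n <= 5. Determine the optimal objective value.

Relaxing integrality, the LP optimum is 11.67 at (m,n) = (0, 1.67), which is not an integer point.
(m,n)=(1,1): 4·1+4·1=8≤28, 2·1+3·1=5≤5, objective 9.
(m,n)=(0,1): 4·0+4·1=4≤28, 2·0+3·1=3≤5, objective 7.
No feasible integer point exceeds 9.

9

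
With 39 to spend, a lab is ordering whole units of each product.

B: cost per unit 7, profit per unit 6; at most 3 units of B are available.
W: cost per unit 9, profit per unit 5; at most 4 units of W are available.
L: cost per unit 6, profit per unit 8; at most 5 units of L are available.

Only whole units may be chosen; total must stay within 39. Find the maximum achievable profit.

46

1×B and 5×L: cost 37 ≤ 39, profit 1·6 + 5·8 = 46.
1×W and 5×L: cost 39 ≤ 39, profit 1·5 + 5·8 = 45.
Best is 46.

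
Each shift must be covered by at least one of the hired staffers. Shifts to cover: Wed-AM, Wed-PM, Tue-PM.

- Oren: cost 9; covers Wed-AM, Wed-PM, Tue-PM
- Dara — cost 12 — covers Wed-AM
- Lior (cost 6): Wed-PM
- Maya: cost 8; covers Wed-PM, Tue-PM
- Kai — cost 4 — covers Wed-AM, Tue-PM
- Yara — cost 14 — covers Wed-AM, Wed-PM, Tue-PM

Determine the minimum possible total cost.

This is a weighted set-cover instance.
The greedy cost-per-new-shift heuristic would pick Kai and Lior for 10, but a cheaper cover exists.
Oren alone covers Wed-AM, Wed-PM, Tue-PM — every shift.
Total cost: 9.
No cover costs less than 9.

9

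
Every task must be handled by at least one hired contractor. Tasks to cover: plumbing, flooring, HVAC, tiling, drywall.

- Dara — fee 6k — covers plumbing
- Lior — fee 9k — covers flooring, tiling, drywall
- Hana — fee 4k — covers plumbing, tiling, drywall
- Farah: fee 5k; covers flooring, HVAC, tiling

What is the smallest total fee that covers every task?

Choose Hana and Farah: together they cover plumbing, flooring, HVAC, tiling, drywall — every task.
Total fee: 4 + 5 = 9.
No cover costs less than 9.

9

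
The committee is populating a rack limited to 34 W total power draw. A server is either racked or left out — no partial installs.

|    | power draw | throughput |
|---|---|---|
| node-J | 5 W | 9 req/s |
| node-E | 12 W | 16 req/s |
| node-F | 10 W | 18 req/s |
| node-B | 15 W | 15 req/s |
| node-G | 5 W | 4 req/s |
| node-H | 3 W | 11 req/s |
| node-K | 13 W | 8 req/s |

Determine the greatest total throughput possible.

This is an integer program with binary decision variables.
Allowing fractional choices, the relaxed optimum would be about 58.0, but servers are indivisible.
node-E + node-F + node-G + node-H: power draw 12 + 10 + 5 + 3 = 30 ≤ 34, throughput 16 + 18 + 4 + 11 = 49.
node-J + node-E + node-F + node-H: power draw 5 + 12 + 10 + 3 = 30 ≤ 34, throughput 9 + 16 + 18 + 11 = 54.
node-J + node-F + node-B + node-H: power draw 5 + 10 + 15 + 3 = 33 ≤ 34, throughput 9 + 18 + 15 + 11 = 53.
Best is node-J, node-E, node-F, and node-H with total throughput 54.

54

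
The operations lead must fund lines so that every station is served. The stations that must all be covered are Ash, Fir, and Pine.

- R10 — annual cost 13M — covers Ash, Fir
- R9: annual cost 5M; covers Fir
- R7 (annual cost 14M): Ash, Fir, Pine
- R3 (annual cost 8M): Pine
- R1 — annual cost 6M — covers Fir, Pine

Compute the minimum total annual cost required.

14

R7 alone covers Ash, Fir, Pine — every station.
Total annual cost: 14.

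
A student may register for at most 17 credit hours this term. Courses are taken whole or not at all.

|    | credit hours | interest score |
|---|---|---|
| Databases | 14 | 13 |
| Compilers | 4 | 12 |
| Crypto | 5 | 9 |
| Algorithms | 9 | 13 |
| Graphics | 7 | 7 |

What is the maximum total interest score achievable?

28

Allowing fractional choices, the relaxed optimum would be about 32.6, but courses are indivisible.
Crypto + Algorithms: credit hours 5 + 9 = 14 ≤ 17, interest score 9 + 13 = 22.
Compilers + Algorithms: credit hours 4 + 9 = 13 ≤ 17, interest score 12 + 13 = 25.
Compilers + Crypto + Graphics: credit hours 4 + 5 + 7 = 16 ≤ 17, interest score 12 + 9 + 7 = 28.
Best is Compilers, Crypto, and Graphics with total interest score 28.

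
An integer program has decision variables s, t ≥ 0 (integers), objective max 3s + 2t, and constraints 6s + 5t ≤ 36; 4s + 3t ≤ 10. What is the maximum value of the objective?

7

Relaxing integrality, the LP optimum is 7.50 at (s,t) = (2.5, 0), which is not an integer point.
(s,t)=(1,2): 6·1+5·2=16≤36, 4·1+3·2=10≤10, objective 7.
(s,t)=(0,3): 6·0+5·3=15≤36, 4·0+3·3=9≤10, objective 6.
Maximum is 7 at (s,t)=(1,2).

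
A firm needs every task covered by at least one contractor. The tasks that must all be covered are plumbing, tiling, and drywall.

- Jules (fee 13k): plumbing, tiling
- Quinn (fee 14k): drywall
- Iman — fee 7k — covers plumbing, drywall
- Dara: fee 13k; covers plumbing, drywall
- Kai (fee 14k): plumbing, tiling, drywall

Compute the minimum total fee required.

This is a weighted set-cover instance.
The greedy cost-per-new-task heuristic would pick Iman and Jules for 20, but a cheaper cover exists.
Kai alone covers plumbing, tiling, drywall — every task.
Total fee: 14.
No cover costs less than 14.

14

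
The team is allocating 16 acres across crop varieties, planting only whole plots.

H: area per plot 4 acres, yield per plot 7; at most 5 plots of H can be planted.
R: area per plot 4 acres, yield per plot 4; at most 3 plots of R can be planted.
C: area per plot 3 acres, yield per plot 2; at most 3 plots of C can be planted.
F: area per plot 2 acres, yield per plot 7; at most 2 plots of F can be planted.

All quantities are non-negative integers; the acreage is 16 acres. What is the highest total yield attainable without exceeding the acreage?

35

Take 3×H and 2×F: area 16 ≤ 16, yield 3·7 + 2·7 = 35.
F has the best ratio (7/2) and is taken to its limit of 2; remaining capacity is filled optimally with the others.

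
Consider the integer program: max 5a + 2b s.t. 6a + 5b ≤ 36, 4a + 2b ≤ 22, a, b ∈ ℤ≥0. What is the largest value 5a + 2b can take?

(a,b)=(5,1): 6·5+5·1=35≤36, 4·5+2·1=22≤22, objective 27.
(a,b)=(5,0): 6·5+5·0=30≤36, 4·5+2·0=20≤22, objective 25.
Maximum is 27 at (a,b)=(5,1).

27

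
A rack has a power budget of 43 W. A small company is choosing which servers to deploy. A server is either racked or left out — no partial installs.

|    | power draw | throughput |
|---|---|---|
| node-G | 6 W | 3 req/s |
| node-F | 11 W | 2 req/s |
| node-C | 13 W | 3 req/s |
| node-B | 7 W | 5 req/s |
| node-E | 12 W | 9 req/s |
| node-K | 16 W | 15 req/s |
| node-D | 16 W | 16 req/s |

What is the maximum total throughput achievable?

36

This is a 0-1 knapsack instance.
node-B + node-K + node-D: power draw 7 + 16 + 16 = 39 ≤ 43, throughput 5 + 15 + 16 = 36.
node-G + node-K + node-D: power draw 6 + 16 + 16 = 38 ≤ 43, throughput 3 + 15 + 16 = 34.
Best is node-B, node-K, and node-D with total throughput 36.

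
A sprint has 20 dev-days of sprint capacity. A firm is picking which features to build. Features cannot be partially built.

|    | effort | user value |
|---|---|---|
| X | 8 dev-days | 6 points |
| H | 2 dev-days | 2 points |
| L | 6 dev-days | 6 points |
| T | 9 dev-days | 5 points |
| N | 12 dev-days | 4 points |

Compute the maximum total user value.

H + L + T: effort 2 + 6 + 9 = 17 ≤ 20, user value 2 + 6 + 5 = 13.
X + H + L: effort 8 + 2 + 6 = 16 ≤ 20, user value 6 + 2 + 6 = 14.
Best is X, H, and L with total user value 14.

14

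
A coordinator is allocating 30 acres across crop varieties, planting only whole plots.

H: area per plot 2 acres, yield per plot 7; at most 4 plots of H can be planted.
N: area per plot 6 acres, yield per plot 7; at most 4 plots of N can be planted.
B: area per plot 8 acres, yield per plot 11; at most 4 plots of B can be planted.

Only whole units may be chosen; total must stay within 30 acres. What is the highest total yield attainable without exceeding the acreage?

This is a bounded integer knapsack.
3×H and 3×B: area 30 ≤ 30, yield 3·7 + 3·11 = 54.
4×H, 1×N, and 2×B: area 30 ≤ 30, yield 4·7 + 1·7 + 2·11 = 57.
Best is 57.

57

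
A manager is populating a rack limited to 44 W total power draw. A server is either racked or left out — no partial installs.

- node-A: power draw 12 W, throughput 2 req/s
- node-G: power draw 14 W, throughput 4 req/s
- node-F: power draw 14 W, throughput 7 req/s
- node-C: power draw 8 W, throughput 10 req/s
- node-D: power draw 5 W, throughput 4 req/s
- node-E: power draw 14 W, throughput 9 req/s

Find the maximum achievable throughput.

This is an integer program with binary decision variables.
Allowing fractional choices, the relaxed optimum would be about 30.9, but servers are indivisible.
node-F + node-C + node-D + node-E: power draw 14 + 8 + 5 + 14 = 41 ≤ 44, throughput 7 + 10 + 4 + 9 = 30.
node-G + node-C + node-D + node-E: power draw 14 + 8 + 5 + 14 = 41 ≤ 44, throughput 4 + 10 + 4 + 9 = 27.
Best is node-F, node-C, node-D, and node-E with total throughput 30.

30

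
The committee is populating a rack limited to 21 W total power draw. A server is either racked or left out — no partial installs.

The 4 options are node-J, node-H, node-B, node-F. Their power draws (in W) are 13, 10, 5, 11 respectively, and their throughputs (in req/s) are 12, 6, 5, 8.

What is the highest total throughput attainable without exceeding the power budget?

node-H + node-F: power draw 10 + 11 = 21 ≤ 21, throughput 6 + 8 = 14.
node-J + node-B: power draw 13 + 5 = 18 ≤ 21, throughput 12 + 5 = 17.
Best is node-J and node-B with total throughput 17.

17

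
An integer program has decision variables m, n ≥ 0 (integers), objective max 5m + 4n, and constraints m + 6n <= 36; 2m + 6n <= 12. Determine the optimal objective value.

(m,n)=(6,0): 1·6+6·0=6≤36, 2·6+6·0=12≤12, objective 30.
(m,n)=(5,0): 1·5+6·0=5≤36, 2·5+6·0=10≤12, objective 25.
No feasible integer point exceeds 30.

30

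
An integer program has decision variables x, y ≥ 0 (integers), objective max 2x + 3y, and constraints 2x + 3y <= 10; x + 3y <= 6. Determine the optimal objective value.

(x,y)=(5,0) is feasible, giving 10.
(x,y)=(4,0) is feasible, giving 8.
Maximum is 10 at (x,y)=(5,0).

10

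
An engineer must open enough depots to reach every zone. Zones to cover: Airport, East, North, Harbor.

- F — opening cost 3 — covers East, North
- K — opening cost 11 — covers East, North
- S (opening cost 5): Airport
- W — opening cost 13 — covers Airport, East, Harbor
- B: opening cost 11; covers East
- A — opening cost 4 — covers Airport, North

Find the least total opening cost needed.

16

The greedy cost-per-new-zone heuristic would pick F, A, and W for 20, but a cheaper cover exists.
Choose F and W: together they cover Airport, East, North, Harbor — every zone.
Total opening cost: 3 + 13 = 16.
No cover costs less than 16.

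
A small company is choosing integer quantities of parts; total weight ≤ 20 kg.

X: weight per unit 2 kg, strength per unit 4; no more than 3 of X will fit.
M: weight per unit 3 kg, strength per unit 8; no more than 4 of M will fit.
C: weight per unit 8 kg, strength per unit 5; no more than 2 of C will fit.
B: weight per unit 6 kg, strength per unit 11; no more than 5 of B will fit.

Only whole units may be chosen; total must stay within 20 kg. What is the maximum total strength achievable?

47

This is a bounded integer knapsack.
M has the best ratio (8/3); taking only M gives at most 4×8 = 32 (stopped by the supply cap of 4).
Mixing does better — 1×X, 4×M, and 1×B: weight 20 ≤ 20, strength 1·4 + 4·8 + 1·11 = 47.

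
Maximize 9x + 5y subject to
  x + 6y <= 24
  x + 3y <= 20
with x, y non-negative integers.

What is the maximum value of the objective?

180

(x,y)=(20,0): 1·20+6·0=20≤24, 1·20+3·0=20≤20, objective 180.
(x,y)=(19,0): 1·19+6·0=19≤24, 1·19+3·0=19≤20, objective 171.
The best lattice point is (20,0), giving 180.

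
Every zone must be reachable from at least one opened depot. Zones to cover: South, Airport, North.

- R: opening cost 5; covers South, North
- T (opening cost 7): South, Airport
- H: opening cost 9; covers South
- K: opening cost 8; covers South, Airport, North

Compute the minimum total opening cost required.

8

K alone covers South, Airport, North — every zone.
Total opening cost: 8.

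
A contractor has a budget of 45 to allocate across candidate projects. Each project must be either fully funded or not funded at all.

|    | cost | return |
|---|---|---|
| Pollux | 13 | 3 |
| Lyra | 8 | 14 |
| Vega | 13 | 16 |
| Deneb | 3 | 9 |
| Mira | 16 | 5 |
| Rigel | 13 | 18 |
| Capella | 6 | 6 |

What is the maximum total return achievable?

63

Allowing fractional choices, the relaxed optimum would be about 63.6, but projects are indivisible.
Lyra + Vega + Deneb + Rigel: cost 8 + 13 + 3 + 13 = 37 ≤ 45, return 14 + 16 + 9 + 18 = 57.
Lyra + Vega + Deneb + Rigel + Capella: cost 8 + 13 + 3 + 13 + 6 = 43 ≤ 45, return 14 + 16 + 9 + 18 + 6 = 63.
Lyra + Vega + Rigel + Capella: cost 8 + 13 + 13 + 6 = 40 ≤ 45, return 14 + 16 + 18 + 6 = 54.
Best is Lyra, Vega, Deneb, Rigel, and Capella with total return 63.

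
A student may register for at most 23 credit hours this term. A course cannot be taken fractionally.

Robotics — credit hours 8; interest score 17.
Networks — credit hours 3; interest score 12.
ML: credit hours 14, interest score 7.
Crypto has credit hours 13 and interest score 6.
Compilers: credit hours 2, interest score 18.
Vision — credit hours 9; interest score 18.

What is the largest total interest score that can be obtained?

Allowing fractional choices, the relaxed optimum would be about 65.5, but courses are indivisible.
Robotics + Networks + Compilers + Vision: credit hours 8 + 3 + 2 + 9 = 22 ≤ 23, interest score 17 + 12 + 18 + 18 = 65.
Robotics + Compilers + Vision: credit hours 8 + 2 + 9 = 19 ≤ 23, interest score 17 + 18 + 18 = 53.
Best is Robotics, Networks, Compilers, and Vision with total interest score 65.

65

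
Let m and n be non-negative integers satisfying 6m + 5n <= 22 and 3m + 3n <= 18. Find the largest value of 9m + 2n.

Relaxing integrality, the LP optimum is 33.00 at (m,n) = (3.67, 0), which is not an integer point.
(m,n)=(3,0): 6·3+5·0=18≤22, 3·3+3·0=9≤18, objective 27.
(m,n)=(2,1): 6·2+5·1=17≤22, 3·2+3·1=9≤18, objective 20.
(m,n)=(2,0): 6·2+5·0=12≤22, 3·2+3·0=6≤18, objective 18.
The best lattice point is (3,0), giving 27.

27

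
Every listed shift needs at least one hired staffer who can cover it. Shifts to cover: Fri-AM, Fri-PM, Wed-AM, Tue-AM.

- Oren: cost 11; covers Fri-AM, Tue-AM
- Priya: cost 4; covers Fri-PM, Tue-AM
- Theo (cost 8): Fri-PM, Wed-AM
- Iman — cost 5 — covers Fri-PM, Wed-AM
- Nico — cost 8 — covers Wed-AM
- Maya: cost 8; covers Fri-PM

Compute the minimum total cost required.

16

This is an integer covering problem.
Choose Oren and Iman: together they cover Fri-AM, Fri-PM, Wed-AM, Tue-AM — every shift.
Total cost: 11 + 5 = 16.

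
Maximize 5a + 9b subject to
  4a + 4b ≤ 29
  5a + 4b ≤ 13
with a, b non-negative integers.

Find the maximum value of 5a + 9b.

The continuous relaxation peaks at (0, 3.25) with value 29.25; rounding to a feasible lattice point costs some objective.
(a,b)=(0,3) is feasible, giving 27.
(a,b)=(1,2) is feasible, giving 23.
(a,b)=(0,2) is feasible, giving 18.
No feasible integer point exceeds 27.

27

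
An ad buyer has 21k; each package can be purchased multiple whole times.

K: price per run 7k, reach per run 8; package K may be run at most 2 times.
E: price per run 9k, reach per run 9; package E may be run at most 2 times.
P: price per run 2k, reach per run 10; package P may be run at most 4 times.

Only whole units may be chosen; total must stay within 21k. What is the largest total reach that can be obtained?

This is a bounded integer knapsack.
P has the best ratio (10/2); taking only P gives at most 4×10 = 40 (stopped by the supply cap of 4).
Mixing does better — 1×E and 4×P: price 17 ≤ 21, reach 1·9 + 4·10 = 49.

49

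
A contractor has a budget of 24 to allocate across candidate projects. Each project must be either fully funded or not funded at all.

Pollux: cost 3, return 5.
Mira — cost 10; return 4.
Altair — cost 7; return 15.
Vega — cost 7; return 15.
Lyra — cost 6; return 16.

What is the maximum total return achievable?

Pollux + Altair + Lyra: cost 3 + 7 + 6 = 16 ≤ 24, return 5 + 15 + 16 = 36.
Pollux + Altair + Vega + Lyra: cost 3 + 7 + 7 + 6 = 23 ≤ 24, return 5 + 15 + 15 + 16 = 51.
Altair + Vega + Lyra: cost 7 + 7 + 6 = 20 ≤ 24, return 15 + 15 + 16 = 46.
Best is Pollux, Altair, Vega, and Lyra with total return 51.

51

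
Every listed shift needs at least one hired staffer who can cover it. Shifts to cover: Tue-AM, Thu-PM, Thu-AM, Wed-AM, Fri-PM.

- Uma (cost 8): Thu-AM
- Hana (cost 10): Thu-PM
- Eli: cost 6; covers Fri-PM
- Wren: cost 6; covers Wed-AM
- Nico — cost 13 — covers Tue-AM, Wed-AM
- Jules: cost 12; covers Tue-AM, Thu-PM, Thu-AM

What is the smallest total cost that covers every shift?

24

This is an integer covering problem.
Choose Eli, Wren, and Jules: together they cover Tue-AM, Thu-PM, Thu-AM, Wed-AM, Fri-PM — every shift.
Total cost: 6 + 6 + 12 = 24.
No cover costs less than 24.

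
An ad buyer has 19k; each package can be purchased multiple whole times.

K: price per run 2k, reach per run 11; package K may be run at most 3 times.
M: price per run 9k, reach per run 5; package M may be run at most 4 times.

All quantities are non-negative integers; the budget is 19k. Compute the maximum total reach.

38

This is a bounded integer knapsack.
3×K: price 6 ≤ 19, reach 3·11 = 33.
3×K and 1×M: price 15 ≤ 19, reach 3·11 + 1·5 = 38.
Best is 38.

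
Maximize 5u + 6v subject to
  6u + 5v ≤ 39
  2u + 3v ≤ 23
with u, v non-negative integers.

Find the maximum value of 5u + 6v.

(u,v)=(0,7) is feasible, giving 42.
(u,v)=(1,6) is feasible, giving 41.
(u,v)=(0,6) is feasible, giving 36.
No feasible integer point exceeds 42.

42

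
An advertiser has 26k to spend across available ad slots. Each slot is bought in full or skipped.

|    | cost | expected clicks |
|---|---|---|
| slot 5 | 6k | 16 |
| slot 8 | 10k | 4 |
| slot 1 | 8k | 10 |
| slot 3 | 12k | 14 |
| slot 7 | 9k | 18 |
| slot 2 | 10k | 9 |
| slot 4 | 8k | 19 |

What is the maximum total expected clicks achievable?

53

slot 1 + slot 7 + slot 4: cost 8 + 9 + 8 = 25 ≤ 26, expected clicks 10 + 18 + 19 = 47.
slot 5 + slot 3 + slot 4: cost 6 + 12 + 8 = 26 ≤ 26, expected clicks 16 + 14 + 19 = 49.
slot 5 + slot 7 + slot 4: cost 6 + 9 + 8 = 23 ≤ 26, expected clicks 16 + 18 + 19 = 53.
Best is slot 5, slot 7, and slot 4 with total expected clicks 53.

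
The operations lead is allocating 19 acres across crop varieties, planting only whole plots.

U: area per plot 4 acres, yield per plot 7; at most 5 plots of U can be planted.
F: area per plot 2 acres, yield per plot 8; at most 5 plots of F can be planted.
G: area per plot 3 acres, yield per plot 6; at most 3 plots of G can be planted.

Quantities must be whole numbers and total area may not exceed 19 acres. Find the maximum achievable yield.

Take 5×F and 3×G: area 19 ≤ 19, yield 5·8 + 3·6 = 58.
F has the best ratio (8/2) and is taken to its limit of 5; remaining capacity is filled optimally with the others.

58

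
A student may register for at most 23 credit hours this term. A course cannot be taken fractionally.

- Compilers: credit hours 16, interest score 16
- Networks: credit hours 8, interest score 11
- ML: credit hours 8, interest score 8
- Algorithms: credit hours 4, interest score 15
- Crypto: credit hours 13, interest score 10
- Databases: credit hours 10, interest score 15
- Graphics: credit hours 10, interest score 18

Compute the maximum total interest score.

This is a 0-1 knapsack instance.
Allowing fractional choices, the relaxed optimum would be about 46.5, but courses are indivisible.
Networks + Algorithms + Graphics: credit hours 8 + 4 + 10 = 22 ≤ 23, interest score 11 + 15 + 18 = 44.
Networks + Algorithms + Databases: credit hours 8 + 4 + 10 = 22 ≤ 23, interest score 11 + 15 + 15 = 41.
Best is Networks, Algorithms, and Graphics with total interest score 44.

44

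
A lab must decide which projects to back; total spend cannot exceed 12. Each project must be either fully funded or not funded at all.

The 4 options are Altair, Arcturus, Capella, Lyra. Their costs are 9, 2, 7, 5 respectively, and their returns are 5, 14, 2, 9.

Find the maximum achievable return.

23

This is an integer program with binary decision variables.
Arcturus + Capella: cost 2 + 7 = 9 ≤ 12, return 14 + 2 = 16.
Arcturus + Lyra: cost 2 + 5 = 7 ≤ 12, return 14 + 9 = 23.
Altair + Arcturus: cost 9 + 2 = 11 ≤ 12, return 5 + 14 = 19.
Best is Arcturus and Lyra with total return 23.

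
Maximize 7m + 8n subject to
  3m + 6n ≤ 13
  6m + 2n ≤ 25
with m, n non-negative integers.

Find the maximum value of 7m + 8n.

28

(m,n)=(4,0): 3·4+6·0=12≤13, 6·4+2·0=24≤25, objective 28.
(m,n)=(3,0): 3·3+6·0=9≤13, 6·3+2·0=18≤25, objective 21.
The best lattice point is (4,0), giving 28.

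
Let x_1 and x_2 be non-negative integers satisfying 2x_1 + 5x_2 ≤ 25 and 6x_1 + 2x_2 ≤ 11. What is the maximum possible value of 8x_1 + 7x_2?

(x_1,x_2)=(0,5): 2·0+5·5=25≤25, 6·0+2·5=10≤11, objective 35.
(x_1,x_2)=(0,4): 2·0+5·4=20≤25, 6·0+2·4=8≤11, objective 28.
(x_1,x_2)=(0,3): 2·0+5·3=15≤25, 6·0+2·3=6≤11, objective 21.
The best lattice point is (0,5), giving 35.

35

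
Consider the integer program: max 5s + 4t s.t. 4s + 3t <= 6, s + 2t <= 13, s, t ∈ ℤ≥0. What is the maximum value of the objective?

8

(s,t)=(0,2) is feasible, giving 8.
(s,t)=(0,1) is feasible, giving 4.
Maximum is 8 at (s,t)=(0,2).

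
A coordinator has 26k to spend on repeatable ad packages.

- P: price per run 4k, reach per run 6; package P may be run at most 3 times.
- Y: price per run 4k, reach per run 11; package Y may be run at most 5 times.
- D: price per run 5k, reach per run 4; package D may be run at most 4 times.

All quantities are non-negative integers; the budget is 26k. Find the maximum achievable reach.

5×Y and 1×D: price 25 ≤ 26, reach 5·11 + 1·4 = 59.
1×P and 5×Y: price 24 ≤ 26, reach 1·6 + 5·11 = 61.
Best is 61.

61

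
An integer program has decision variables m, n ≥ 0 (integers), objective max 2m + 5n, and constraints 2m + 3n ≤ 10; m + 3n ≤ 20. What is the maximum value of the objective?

(m,n)=(0,3) is feasible, giving 15.
(m,n)=(1,2) is feasible, giving 12.
(m,n)=(0,2) is feasible, giving 10.
No feasible integer point exceeds 15.

15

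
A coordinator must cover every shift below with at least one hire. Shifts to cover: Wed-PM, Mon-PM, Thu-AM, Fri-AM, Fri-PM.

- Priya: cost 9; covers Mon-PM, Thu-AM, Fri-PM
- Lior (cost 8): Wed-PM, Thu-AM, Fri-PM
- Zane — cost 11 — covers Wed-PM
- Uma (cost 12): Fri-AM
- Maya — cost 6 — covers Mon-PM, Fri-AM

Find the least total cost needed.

This is an integer covering problem.
Choose Lior and Maya: together they cover Wed-PM, Mon-PM, Thu-AM, Fri-AM, Fri-PM — every shift.
Total cost: 8 + 6 = 14.

14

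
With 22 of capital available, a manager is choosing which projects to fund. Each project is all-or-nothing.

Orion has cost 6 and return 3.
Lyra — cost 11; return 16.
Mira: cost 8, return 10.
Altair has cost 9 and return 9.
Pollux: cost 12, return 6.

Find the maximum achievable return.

26

Orion + Lyra: cost 6 + 11 = 17 ≤ 22, return 3 + 16 = 19.
Lyra + Mira: cost 11 + 8 = 19 ≤ 22, return 16 + 10 = 26.
Lyra + Altair: cost 11 + 9 = 20 ≤ 22, return 16 + 9 = 25.
Best is Lyra and Mira with total return 26.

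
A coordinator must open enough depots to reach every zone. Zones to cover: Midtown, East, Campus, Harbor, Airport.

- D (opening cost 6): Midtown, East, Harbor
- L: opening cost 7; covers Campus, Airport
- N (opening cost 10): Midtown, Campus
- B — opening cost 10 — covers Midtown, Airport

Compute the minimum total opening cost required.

Choose D and L: together they cover Midtown, East, Campus, Harbor, Airport — every zone.
Total opening cost: 6 + 7 = 13.
No cover costs less than 13.

13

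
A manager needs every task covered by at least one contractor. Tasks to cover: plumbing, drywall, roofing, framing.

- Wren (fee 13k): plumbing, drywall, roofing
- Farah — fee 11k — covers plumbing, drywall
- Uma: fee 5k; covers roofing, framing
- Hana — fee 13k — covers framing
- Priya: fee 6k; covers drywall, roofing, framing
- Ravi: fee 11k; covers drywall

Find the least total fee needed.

16

The greedy cost-per-new-task heuristic would pick Priya and Farah for 17, but a cheaper cover exists.
Choose Farah and Uma: together they cover plumbing, drywall, roofing, framing — every task.
Total fee: 11 + 5 = 16.
No cover costs less than 16.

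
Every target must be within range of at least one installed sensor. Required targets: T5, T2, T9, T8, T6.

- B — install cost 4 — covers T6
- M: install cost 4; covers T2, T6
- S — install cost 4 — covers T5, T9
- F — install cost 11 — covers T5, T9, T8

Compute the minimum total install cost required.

15

The greedy cost-per-new-target heuristic would pick M, S, and F for 19, but a cheaper cover exists.
Choose M and F: together they cover T5, T2, T9, T8, T6 — every target.
Total install cost: 4 + 11 = 15.
No cover costs less than 15.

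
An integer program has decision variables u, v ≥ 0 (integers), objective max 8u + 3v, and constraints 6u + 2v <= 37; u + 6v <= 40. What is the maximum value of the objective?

50

(u,v)=(4,6): 6·4+2·6=36≤37, 1·4+6·6=40≤40, objective 50.
(u,v)=(4,5): 6·4+2·5=34≤37, 1·4+6·5=34≤40, objective 47.
(u,v)=(4,4): 6·4+2·4=32≤37, 1·4+6·4=28≤40, objective 44.
No feasible integer point exceeds 50.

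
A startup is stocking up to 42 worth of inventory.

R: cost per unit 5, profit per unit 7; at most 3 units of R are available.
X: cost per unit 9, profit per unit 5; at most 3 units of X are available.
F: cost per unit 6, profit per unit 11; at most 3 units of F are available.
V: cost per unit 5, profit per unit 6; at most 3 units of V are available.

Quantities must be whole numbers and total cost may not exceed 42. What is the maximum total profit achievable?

61

3×R, 3×F, and 1×V: cost 38 ≤ 42, profit 3·7 + 3·11 + 1·6 = 60.
3×R, 2×F, and 3×V: cost 42 ≤ 42, profit 3·7 + 2·11 + 3·6 = 61.
Best is 61.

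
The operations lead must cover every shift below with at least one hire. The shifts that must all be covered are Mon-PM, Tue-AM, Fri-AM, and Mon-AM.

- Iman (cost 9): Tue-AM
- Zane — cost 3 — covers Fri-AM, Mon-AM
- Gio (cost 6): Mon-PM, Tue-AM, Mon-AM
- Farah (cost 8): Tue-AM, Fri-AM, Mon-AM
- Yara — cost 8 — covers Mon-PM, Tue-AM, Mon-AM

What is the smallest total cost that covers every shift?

Choose Zane and Gio: together they cover Mon-PM, Tue-AM, Fri-AM, Mon-AM — every shift.
Total cost: 3 + 6 = 9.
No cover costs less than 9.

9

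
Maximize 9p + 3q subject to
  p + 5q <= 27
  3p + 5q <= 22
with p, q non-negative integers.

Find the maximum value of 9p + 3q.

63

The continuous relaxation peaks at (7.33, 0) with value 66.00; rounding to a feasible lattice point costs some objective.
(p,q)=(7,0): 1·7+5·0=7≤27, 3·7+5·0=21≤22, objective 63.
(p,q)=(6,0): 1·6+5·0=6≤27, 3·6+5·0=18≤22, objective 54.
Maximum is 63 at (p,q)=(7,0).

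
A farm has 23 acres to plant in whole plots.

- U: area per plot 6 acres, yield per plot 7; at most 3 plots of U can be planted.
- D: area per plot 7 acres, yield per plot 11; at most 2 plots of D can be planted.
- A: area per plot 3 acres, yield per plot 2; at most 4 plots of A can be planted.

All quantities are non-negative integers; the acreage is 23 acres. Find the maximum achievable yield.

This is a bounded integer knapsack.
1×U and 2×D: area 20 ≤ 23, yield 1·7 + 2·11 = 29.
1×U, 2×D, and 1×A: area 23 ≤ 23, yield 1·7 + 2·11 + 1·2 = 31.
Best is 31.

31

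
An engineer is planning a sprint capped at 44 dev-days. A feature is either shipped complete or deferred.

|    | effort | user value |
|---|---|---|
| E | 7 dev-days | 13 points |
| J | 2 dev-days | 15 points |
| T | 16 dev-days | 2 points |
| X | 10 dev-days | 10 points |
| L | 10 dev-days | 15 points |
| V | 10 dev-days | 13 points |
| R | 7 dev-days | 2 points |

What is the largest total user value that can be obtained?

Allowing fractional choices, the relaxed optimum would be about 67.4, but features are indivisible.
E + J + L + V + R: effort 7 + 2 + 10 + 10 + 7 = 36 ≤ 44, user value 13 + 15 + 15 + 13 + 2 = 58.
E + J + X + L + V: effort 7 + 2 + 10 + 10 + 10 = 39 ≤ 44, user value 13 + 15 + 10 + 15 + 13 = 66.
E + J + L + V: effort 7 + 2 + 10 + 10 = 29 ≤ 44, user value 13 + 15 + 15 + 13 = 56.
Best is E, J, X, L, and V with total user value 66.

66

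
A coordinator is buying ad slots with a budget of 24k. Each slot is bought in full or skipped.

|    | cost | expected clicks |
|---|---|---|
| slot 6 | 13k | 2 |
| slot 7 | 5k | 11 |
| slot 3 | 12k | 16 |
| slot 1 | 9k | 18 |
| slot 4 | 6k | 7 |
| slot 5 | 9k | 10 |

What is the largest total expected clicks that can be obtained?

This is a 0-1 knapsack instance.
Take slot 7, slot 1, and slot 5: cost 5 + 9 + 9 = 23 ≤ 24, expected clicks 11 + 18 + 10 = 39.
No other feasible combination does better.

39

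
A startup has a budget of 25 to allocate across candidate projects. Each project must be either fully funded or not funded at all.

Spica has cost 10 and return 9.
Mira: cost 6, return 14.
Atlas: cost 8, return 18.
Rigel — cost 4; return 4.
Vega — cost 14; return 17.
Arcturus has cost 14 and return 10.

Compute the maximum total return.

This is an integer program with binary decision variables.
Spica + Mira + Atlas: cost 10 + 6 + 8 = 24 ≤ 25, return 9 + 14 + 18 = 41.
Mira + Atlas + Rigel: cost 6 + 8 + 4 = 18 ≤ 25, return 14 + 18 + 4 = 36.
Best is Spica, Mira, and Atlas with total return 41.

41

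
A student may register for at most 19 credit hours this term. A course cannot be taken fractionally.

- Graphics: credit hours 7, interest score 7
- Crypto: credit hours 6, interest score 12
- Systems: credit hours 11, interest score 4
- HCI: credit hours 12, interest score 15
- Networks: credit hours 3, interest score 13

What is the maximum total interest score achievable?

32

Allowing fractional choices, the relaxed optimum would be about 37.5, but courses are indivisible.
Graphics + Crypto + Networks: credit hours 7 + 6 + 3 = 16 ≤ 19, interest score 7 + 12 + 13 = 32.
Crypto + HCI: credit hours 6 + 12 = 18 ≤ 19, interest score 12 + 15 = 27.
HCI + Networks: credit hours 12 + 3 = 15 ≤ 19, interest score 15 + 13 = 28.
Best is Graphics, Crypto, and Networks with total interest score 32.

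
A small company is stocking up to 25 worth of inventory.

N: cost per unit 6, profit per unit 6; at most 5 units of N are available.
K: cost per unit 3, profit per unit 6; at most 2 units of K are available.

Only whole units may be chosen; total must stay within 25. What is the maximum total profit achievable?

30

K has the best ratio (6/3); taking only K gives at most 2×6 = 12 (stopped by the supply cap of 2).
Mixing does better — 3×N and 2×K: cost 24 ≤ 25, profit 3·6 + 2·6 = 30.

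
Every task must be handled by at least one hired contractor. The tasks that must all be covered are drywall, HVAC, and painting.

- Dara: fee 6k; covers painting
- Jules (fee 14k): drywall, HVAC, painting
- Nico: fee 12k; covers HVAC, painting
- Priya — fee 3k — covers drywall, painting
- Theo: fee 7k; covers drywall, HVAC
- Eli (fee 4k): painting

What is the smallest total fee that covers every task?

10

Choose Priya and Theo: together they cover drywall, HVAC, painting — every task.
Total fee: 3 + 7 = 10.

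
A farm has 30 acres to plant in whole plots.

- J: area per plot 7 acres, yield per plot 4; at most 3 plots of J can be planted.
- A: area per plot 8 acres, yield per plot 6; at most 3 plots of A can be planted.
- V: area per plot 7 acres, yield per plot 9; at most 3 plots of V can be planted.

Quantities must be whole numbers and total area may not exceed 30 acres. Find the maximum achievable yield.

33

Take 1×A and 3×V: area 29 ≤ 30, yield 1·6 + 3·9 = 33.
V has the best ratio (9/7) and is taken to its limit of 3; remaining capacity is filled optimally with the others.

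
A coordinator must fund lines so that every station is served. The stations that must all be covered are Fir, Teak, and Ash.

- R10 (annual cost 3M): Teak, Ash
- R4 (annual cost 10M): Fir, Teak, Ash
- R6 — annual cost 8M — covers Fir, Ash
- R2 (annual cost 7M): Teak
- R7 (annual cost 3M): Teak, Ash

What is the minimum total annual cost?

R4 alone covers Fir, Teak, Ash — every station.
Total annual cost: 10.

10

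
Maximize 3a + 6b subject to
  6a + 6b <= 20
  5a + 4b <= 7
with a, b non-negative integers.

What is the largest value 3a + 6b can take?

6

(a,b)=(0,1): 6·0+6·1=6≤20, 5·0+4·1=4≤7, objective 6.
(a,b)=(1,0): 6·1+6·0=6≤20, 5·1+4·0=5≤7, objective 3.
(a,b)=(0,0): 6·0+6·0=0≤20, 5·0+4·0=0≤7, objective 0.
No feasible integer point exceeds 6.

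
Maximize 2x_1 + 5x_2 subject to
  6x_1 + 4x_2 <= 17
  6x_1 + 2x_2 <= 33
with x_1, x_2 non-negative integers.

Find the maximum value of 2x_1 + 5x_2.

(x_1,x_2)=(0,4): 6·0+4·4=16≤17, 6·0+2·4=8≤33, objective 20.
(x_1,x_2)=(0,3): 6·0+4·3=12≤17, 6·0+2·3=6≤33, objective 15.
The best lattice point is (0,4), giving 20.

20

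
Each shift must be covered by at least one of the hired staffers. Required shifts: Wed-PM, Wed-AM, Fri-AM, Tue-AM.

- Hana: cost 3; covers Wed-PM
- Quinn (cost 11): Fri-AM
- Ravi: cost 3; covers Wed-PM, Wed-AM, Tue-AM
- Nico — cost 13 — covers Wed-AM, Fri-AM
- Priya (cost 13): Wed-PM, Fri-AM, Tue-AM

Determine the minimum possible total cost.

Choose Quinn and Ravi: together they cover Wed-PM, Wed-AM, Fri-AM, Tue-AM — every shift.
Total cost: 11 + 3 = 14.
No cover costs less than 14.

14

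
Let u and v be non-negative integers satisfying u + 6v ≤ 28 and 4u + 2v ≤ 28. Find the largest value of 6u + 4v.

Relaxing integrality, the LP optimum is 45.82 at (u,v) = (5.09, 3.82), which is not an integer point.
(u,v)=(6,2) is feasible, giving 44.
(u,v)=(5,3) is feasible, giving 42.
(u,v)=(4,4) is feasible, giving 40.
(u,v)=(6,1) is feasible, giving 40.
No feasible integer point exceeds 44.

44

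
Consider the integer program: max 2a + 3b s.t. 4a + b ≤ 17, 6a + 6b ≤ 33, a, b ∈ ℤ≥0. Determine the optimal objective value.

Relaxing integrality, the LP optimum is 16.50 at (a,b) = (0, 5.5), which is not an integer point.
(a,b)=(0,5): 4·0+1·5=5≤17, 6·0+6·5=30≤33, objective 15.
(a,b)=(1,4): 4·1+1·4=8≤17, 6·1+6·4=30≤33, objective 14.
(a,b)=(0,4): 4·0+1·4=4≤17, 6·0+6·4=24≤33, objective 12.
Maximum is 15 at (a,b)=(0,5).

15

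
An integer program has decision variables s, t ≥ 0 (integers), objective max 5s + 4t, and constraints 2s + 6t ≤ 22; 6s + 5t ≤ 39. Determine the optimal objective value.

30

(s,t)=(6,0): 2·6+6·0=12≤22, 6·6+5·0=36≤39, objective 30.
(s,t)=(5,1): 2·5+6·1=16≤22, 6·5+5·1=35≤39, objective 29.
No feasible integer point exceeds 30.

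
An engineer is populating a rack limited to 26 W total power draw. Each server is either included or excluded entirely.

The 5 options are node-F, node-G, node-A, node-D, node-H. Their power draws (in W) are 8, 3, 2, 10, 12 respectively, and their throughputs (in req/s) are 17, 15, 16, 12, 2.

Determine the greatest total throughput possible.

Allowing fractional choices, the relaxed optimum would be about 60.5, but servers are indivisible.
node-F + node-G + node-A + node-D: power draw 8 + 3 + 2 + 10 = 23 ≤ 26, throughput 17 + 15 + 16 + 12 = 60.
node-F + node-G + node-A: power draw 8 + 3 + 2 = 13 ≤ 26, throughput 17 + 15 + 16 = 48.
node-F + node-G + node-A + node-H: power draw 8 + 3 + 2 + 12 = 25 ≤ 26, throughput 17 + 15 + 16 + 2 = 50.
Best is node-F, node-G, node-A, and node-D with total throughput 60.

60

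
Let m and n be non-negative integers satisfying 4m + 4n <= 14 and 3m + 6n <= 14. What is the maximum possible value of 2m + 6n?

The continuous relaxation peaks at (0, 2.33) with value 14.00; rounding to a feasible lattice point costs some objective.
(m,n)=(0,2): 4·0+4·2=8≤14, 3·0+6·2=12≤14, objective 12.
(m,n)=(1,1): 4·1+4·1=8≤14, 3·1+6·1=9≤14, objective 8.
(m,n)=(0,1): 4·0+4·1=4≤14, 3·0+6·1=6≤14, objective 6.
The best lattice point is (0,2), giving 12.

12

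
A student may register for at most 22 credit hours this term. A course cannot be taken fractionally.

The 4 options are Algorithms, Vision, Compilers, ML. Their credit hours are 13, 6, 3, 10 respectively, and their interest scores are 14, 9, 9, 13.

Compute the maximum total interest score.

Vision + Compilers + ML: credit hours 6 + 3 + 10 = 19 ≤ 22, interest score 9 + 9 + 13 = 31.
Algorithms + Compilers: credit hours 13 + 3 = 16 ≤ 22, interest score 14 + 9 = 23.
Algorithms + Vision + Compilers: credit hours 13 + 6 + 3 = 22 ≤ 22, interest score 14 + 9 + 9 = 32.
Best is Algorithms, Vision, and Compilers with total interest score 32.

32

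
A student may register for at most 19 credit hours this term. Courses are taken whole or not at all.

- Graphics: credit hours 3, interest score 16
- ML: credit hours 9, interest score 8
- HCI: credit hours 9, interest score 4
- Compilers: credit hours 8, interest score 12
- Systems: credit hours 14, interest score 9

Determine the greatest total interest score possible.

28

Graphics + Systems: credit hours 3 + 14 = 17 ≤ 19, interest score 16 + 9 = 25.
Graphics + Compilers: credit hours 3 + 8 = 11 ≤ 19, interest score 16 + 12 = 28.
Graphics + ML: credit hours 3 + 9 = 12 ≤ 19, interest score 16 + 8 = 24.
Best is Graphics and Compilers with total interest score 28.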